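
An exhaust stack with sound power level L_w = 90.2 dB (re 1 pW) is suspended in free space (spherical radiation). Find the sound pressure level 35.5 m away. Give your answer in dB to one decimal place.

The power spreads over a sphere of area 4π·r², so L_p = L_w − 10·log₁₀(4π·r²).
4π·r² = 1.584e+04 m², 10·log₁₀ of that is 41.997 dB.
L_p = 90.2 − 41.997 = 48.20 dB.

48.2 dB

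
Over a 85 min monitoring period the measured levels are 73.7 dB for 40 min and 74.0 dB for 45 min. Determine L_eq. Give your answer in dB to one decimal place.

L_eq = 10·log₁₀[(1/T)·Σ tᵢ·10^(Lᵢ/10)] with T = 85 min.
Σ tᵢ·10^(Lᵢ/10) = 40·10^(73.7/10) + 45·10^(74.0/10) = 2.068e+09.
L_eq = 10·log₁₀(2.068e+09/85) = 73.86 dB.

73.9 dB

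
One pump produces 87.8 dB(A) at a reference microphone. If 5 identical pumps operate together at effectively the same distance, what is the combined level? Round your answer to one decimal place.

94.8 dB(A)

L_total = L₁ + 10·log₁₀ N for N identical incoherent sources.
L_total = 87.8 + 10·log₁₀(5) = 87.8 + 6.990 = 94.79 dB(A).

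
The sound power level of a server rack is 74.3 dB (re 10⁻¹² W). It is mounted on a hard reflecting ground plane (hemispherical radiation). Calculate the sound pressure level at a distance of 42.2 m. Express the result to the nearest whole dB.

Free-field hemispherical radiation: L_p = L_w − 10·log₁₀(2π·r²), r = 42.2 m.
2π·r² = 1.119e+04 m², 10·log₁₀ of that is 40.488 dB.
L_p = 74.3 − 40.488 = 33.81 dB.

34 dB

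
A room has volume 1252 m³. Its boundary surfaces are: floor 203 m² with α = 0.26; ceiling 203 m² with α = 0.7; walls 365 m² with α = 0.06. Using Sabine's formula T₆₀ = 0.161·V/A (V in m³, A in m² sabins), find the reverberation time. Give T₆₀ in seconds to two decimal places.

Total absorption A = 203·0.26 + 203·0.7 + 365·0.06 = 216.78 m² sabins.
T₆₀ = 0.161 × 1252 / 216.78 = 0.930 s.

0.93 s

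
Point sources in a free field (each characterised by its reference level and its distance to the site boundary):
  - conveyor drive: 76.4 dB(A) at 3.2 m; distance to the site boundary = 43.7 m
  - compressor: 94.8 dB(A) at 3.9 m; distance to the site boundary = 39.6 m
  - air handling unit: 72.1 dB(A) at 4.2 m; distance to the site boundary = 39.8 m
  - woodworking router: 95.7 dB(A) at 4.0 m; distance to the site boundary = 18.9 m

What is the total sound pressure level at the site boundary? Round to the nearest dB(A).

Propagate each source to the receiver with L = L_ref − 20·log₁₀(r/r_ref), then add intensities.
conveyor drive: 76.4 − 20·log₁₀(43.7/3.2) = 76.4 − 22.71 = 53.69 dB(A).
compressor: 94.8 − 20·log₁₀(39.6/3.9) = 94.8 − 20.13 = 74.67 dB(A).
air handling unit: 72.1 − 20·log₁₀(39.8/4.2) = 72.1 − 19.53 = 52.57 dB(A).
woodworking router: 95.7 − 20·log₁₀(18.9/4.0) = 95.7 − 13.49 = 82.21 dB(A).
Σ 10^(L/10) = 1.961e+08 → L_total = 10·log₁₀(1.961e+08) = 82.93 dB(A).

83 dB(A)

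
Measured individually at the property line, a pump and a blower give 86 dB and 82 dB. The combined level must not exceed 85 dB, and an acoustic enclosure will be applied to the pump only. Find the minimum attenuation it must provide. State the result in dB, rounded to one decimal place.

Fixed contribution from the other source: Σ 10^(L/10) = 10^(82/10) = 1.585e+08 (82.00 dB).
To meet 85 dB overall, the treated pump may contribute at most 10^(85/10) − 1.585e+08 = 1.577e+08, i.e. 81.98 dB.
Required insertion loss = 86 − 81.98 = 4.02 dB.

4.0 dB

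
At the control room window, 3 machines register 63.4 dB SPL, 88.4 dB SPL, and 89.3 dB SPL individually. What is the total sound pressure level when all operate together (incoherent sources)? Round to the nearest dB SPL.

For uncorrelated sources the intensities add, so convert each level to linear form, sum, and take 10·log₁₀ of the total.
Σ 10^(L/10) = 10^(63.4/10) + 10^(88.4/10) + 10^(89.3/10) = 1.545e+09.
L_total = 10·log₁₀(1.545e+09) = 91.89 dB SPL.

92 dB SPL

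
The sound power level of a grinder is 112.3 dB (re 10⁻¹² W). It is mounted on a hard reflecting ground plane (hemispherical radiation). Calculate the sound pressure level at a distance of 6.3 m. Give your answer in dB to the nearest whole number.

Free-field hemispherical radiation: L_p = L_w − 10·log₁₀(2π·r²), r = 6.3 m.
2π·r² = 249.4 m², 10·log₁₀ of that is 23.969 dB.
L_p = 112.3 − 23.969 = 88.33 dB.

88 dB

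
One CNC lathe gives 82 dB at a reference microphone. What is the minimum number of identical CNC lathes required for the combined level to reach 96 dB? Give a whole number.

N identical sources give L₁ + 10·log₁₀ N, so require 10·log₁₀ N ≥ 96 − 82 = 14.0 dB.
N ≥ 10^(14.0/10) = 25.119, so N = 26.

26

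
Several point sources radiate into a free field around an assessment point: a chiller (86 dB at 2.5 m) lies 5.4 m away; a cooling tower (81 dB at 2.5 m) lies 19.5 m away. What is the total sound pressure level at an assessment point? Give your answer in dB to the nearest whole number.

79 dB

Apply inverse-square spreading to bring every level to the receiver, then sum 10^(L/10).
chiller: 86 − 20·log₁₀(5.4/2.5) = 86 − 6.69 = 79.31 dB.
cooling tower: 81 − 20·log₁₀(19.5/2.5) = 81 − 17.84 = 63.16 dB.
Σ 10^(L/10) = 8.740e+07 → L_total = 10·log₁₀(8.740e+07) = 79.41 dB.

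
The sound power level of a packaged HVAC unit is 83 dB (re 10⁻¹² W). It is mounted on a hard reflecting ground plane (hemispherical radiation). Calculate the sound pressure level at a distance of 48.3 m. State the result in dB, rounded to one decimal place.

41.3 dB

Free-field hemispherical radiation: L_p = L_w − 10·log₁₀(2π·r²), r = 48.3 m.
2π·r² = 1.466e+04 m², 10·log₁₀ of that is 41.661 dB.
L_p = 83 − 41.661 = 41.34 dB.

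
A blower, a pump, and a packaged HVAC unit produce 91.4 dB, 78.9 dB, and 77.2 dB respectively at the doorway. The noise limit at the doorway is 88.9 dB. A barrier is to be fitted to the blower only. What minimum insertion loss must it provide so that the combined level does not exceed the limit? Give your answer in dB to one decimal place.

3.3 dB

Everything except the blower sums to 10^(78.9/10) + 10^(77.2/10) = 1.301e+08 in linear terms, 81.14 dB.
To meet 88.9 dB overall, the treated blower may contribute at most 10^(88.9/10) − 1.301e+08 = 6.461e+08, i.e. 88.10 dB.
Required insertion loss = 91.4 − 88.10 = 3.30 dB.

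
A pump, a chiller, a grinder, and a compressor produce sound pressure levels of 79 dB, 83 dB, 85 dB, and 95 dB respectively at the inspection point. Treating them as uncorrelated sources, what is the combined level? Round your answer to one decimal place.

For uncorrelated sources the intensities add, so convert each level to linear form, sum, and take 10·log₁₀ of the total.
Σ 10^(L/10) = 10^(79/10) + 10^(83/10) + 10^(85/10) + 10^(95/10) = 3.757e+09.
L_total = 10·log₁₀(3.757e+09) = 95.75 dB.

95.7 dB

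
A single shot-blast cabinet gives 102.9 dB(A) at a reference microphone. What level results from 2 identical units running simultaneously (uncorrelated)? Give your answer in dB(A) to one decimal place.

N identical incoherent sources raise the level by 10·log₁₀ N.
L_total = 102.9 + 10·log₁₀(2) = 102.9 + 3.010 = 105.91 dB(A).

105.9 dB(A)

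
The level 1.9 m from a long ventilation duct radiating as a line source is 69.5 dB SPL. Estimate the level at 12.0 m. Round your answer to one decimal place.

Line-source attenuation: ΔL = 10·log₁₀(r₂/r₁) = 10·log₁₀(12.0/1.9) = 8.004 dB.
L₂ = 69.5 − 10·log₁₀(12.0/1.9) = 69.5 − 8.004 = 61.50 dB SPL.

61.5 dB SPL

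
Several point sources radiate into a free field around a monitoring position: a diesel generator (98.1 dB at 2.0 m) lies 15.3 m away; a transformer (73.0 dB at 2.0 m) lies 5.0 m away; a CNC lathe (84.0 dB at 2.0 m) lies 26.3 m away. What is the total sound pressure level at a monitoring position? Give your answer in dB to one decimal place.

80.6 dB

Propagate each source to the receiver with L = L_ref − 20·log₁₀(r/r_ref), then add intensities.
diesel generator: 98.1 − 20·log₁₀(15.3/2.0) = 98.1 − 17.67 = 80.43 dB.
transformer: 73.0 − 20·log₁₀(5.0/2.0) = 73.0 − 7.96 = 65.04 dB.
CNC lathe: 84.0 − 20·log₁₀(26.3/2.0) = 84.0 − 22.38 = 61.62 dB.
Σ 10^(L/10) = 1.150e+08 → L_total = 10·log₁₀(1.150e+08) = 80.61 dB.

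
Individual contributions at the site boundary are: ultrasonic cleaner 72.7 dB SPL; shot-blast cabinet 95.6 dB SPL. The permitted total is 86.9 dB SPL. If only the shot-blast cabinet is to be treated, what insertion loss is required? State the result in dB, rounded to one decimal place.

The untreated sources together contribute 10^(72.7/10) = 1.862e+07, i.e. 72.70 dB SPL.
The limit corresponds to 10^(86.9/10) = 4.898e+08; subtracting the fixed part leaves 4.712e+08 for the shot-blast cabinet, i.e. 86.73 dB SPL.
Required insertion loss = 95.6 − 86.73 = 8.87 dB.

8.9 dB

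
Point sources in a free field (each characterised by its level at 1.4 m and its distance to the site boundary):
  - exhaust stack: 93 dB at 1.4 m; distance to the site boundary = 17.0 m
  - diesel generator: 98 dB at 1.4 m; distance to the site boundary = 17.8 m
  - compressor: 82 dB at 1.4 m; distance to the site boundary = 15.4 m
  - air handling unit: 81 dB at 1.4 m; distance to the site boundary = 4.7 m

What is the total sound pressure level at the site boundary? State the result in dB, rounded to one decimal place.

78.1 dB

Apply inverse-square spreading to bring every level to the receiver, then sum 10^(L/10).
exhaust stack: 93 − 20·log₁₀(17.0/1.4) = 93 − 21.69 = 71.31 dB.
diesel generator: 98 − 20·log₁₀(17.8/1.4) = 98 − 22.09 = 75.91 dB.
compressor: 82 − 20·log₁₀(15.4/1.4) = 82 − 20.83 = 61.17 dB.
air handling unit: 81 − 20·log₁₀(4.7/1.4) = 81 − 10.52 = 70.48 dB.
Σ 10^(L/10) = 6.504e+07 → L_total = 10·log₁₀(6.504e+07) = 78.13 dB.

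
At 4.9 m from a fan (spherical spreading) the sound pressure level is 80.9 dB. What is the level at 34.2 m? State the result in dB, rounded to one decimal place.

Spherical spreading from a point source gives a 20·log₁₀(r₂/r₁) drop.
L₂ = 80.9 − 20·log₁₀(34.2/4.9) = 80.9 − 16.877 = 64.02 dB.

64.0 dB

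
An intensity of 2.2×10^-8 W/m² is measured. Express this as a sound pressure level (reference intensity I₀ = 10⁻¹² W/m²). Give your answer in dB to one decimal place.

43.4 dB

I/I₀ = 2.2×10^-8/10⁻¹² = 2.2×10^4, and L = 10·log₁₀(I/I₀).
L = 10·(0.3424 + 4) = 43.42 dB.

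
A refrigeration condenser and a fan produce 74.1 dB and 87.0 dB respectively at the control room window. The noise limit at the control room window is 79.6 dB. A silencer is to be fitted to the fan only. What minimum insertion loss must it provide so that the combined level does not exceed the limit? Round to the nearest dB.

9 dB

Everything except the fan sums to 10^(74.1/10) = 2.570e+07 in linear terms, 74.10 dB.
To meet 79.6 dB overall, the treated fan may contribute at most 10^(79.6/10) − 2.570e+07 = 6.550e+07, i.e. 78.16 dB.
Required insertion loss = 87.0 − 78.16 = 8.84 dB.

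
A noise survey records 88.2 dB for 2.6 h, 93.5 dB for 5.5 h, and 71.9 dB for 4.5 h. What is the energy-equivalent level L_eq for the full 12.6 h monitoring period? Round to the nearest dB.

The energy average is taken in the linear domain: L_eq = 10·log₁₀[(Σ tᵢ·10^(Lᵢ/10))/T], T = 12.6 h.
Σ tᵢ·10^(Lᵢ/10) = 2.6·10^(88.2/10) + 5.5·10^(93.5/10) + 4.5·10^(71.9/10) = 1.410e+10.
L_eq = 10·log₁₀(1.410e+10/12.6) = 90.49 dB.

90 dB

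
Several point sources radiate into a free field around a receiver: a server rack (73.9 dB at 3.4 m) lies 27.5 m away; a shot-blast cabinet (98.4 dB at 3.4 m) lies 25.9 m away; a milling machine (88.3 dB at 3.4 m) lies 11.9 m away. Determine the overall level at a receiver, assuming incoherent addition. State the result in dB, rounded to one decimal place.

82.4 dB

Apply inverse-square spreading to bring every level to the receiver, then sum 10^(L/10).
server rack: 73.9 − 20·log₁₀(27.5/3.4) = 73.9 − 18.16 = 55.74 dB.
shot-blast cabinet: 98.4 − 20·log₁₀(25.9/3.4) = 98.4 − 17.64 = 80.76 dB.
milling machine: 88.3 − 20·log₁₀(11.9/3.4) = 88.3 − 10.88 = 77.42 dB.
Σ 10^(L/10) = 1.748e+08 → L_total = 10·log₁₀(1.748e+08) = 82.43 dB.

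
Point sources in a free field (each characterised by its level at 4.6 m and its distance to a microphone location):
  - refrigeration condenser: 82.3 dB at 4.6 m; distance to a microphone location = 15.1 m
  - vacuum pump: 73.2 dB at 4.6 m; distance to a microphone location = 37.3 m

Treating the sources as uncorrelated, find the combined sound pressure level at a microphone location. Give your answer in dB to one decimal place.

72.1 dB

First find each source's level at the receiver (point-source: −20·log₁₀(r/r_ref)), then combine on an intensity basis.
refrigeration condenser: 82.3 − 20·log₁₀(15.1/4.6) = 82.3 − 10.32 = 71.98 dB.
vacuum pump: 73.2 − 20·log₁₀(37.3/4.6) = 73.2 − 18.18 = 55.02 dB.
Σ 10^(L/10) = 1.608e+07 → L_total = 10·log₁₀(1.608e+07) = 72.06 dB.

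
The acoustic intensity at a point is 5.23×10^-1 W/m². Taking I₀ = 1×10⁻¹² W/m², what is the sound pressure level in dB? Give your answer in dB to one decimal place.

117.2 dB

Dividing by I₀ shifts the exponent by 12: I/I₀ = 5.23×10^11.
L = 10·(0.7185 + 11) = 117.19 dB.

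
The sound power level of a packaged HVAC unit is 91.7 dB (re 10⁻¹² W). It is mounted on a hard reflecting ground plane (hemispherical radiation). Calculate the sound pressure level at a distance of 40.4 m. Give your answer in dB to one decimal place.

The power spreads over a hemisphere of area 2π·r², so L_p = L_w − 10·log₁₀(2π·r²).
2π·r² = 1.026e+04 m², 10·log₁₀ of that is 40.109 dB.
L_p = 91.7 − 40.109 = 51.59 dB.

51.6 dB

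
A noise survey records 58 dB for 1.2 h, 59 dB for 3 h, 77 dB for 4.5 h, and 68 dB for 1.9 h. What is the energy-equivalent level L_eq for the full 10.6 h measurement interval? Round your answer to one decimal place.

The energy average is taken in the linear domain: L_eq = 10·log₁₀[(Σ tᵢ·10^(Lᵢ/10))/T], T = 10.6 h.
Σ tᵢ·10^(Lᵢ/10) = 1.2·10^(58/10) + 3·10^(59/10) + 4.5·10^(77/10) + 1.9·10^(68/10) = 2.407e+08.
L_eq = 10·log₁₀(2.407e+08/10.6) = 73.56 dB.

73.6 dB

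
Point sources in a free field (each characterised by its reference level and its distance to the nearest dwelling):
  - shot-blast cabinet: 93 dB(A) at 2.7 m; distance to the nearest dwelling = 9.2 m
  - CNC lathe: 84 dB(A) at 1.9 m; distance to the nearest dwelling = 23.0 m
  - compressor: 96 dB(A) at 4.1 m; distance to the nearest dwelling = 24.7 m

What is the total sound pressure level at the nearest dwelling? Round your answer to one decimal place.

84.5 dB(A)

Propagate each source to the receiver with L = L_ref − 20·log₁₀(r/r_ref), then add intensities.
shot-blast cabinet: 93 − 20·log₁₀(9.2/2.7) = 93 − 10.65 = 82.35 dB(A).
CNC lathe: 84 − 20·log₁₀(23.0/1.9) = 84 − 21.66 = 62.34 dB(A).
compressor: 96 − 20·log₁₀(24.7/4.1) = 96 − 15.60 = 80.40 dB(A).
Σ 10^(L/10) = 2.833e+08 → L_total = 10·log₁₀(2.833e+08) = 84.52 dB(A).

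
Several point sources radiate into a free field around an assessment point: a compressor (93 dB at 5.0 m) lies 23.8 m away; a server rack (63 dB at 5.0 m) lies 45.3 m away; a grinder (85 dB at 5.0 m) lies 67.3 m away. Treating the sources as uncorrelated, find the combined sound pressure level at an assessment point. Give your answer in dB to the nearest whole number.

Apply inverse-square spreading to bring every level to the receiver, then sum 10^(L/10).
compressor: 93 − 20·log₁₀(23.8/5.0) = 93 − 13.55 = 79.45 dB.
server rack: 63 − 20·log₁₀(45.3/5.0) = 63 − 19.14 = 43.86 dB.
grinder: 85 − 20·log₁₀(67.3/5.0) = 85 − 22.58 = 62.42 dB.
Σ 10^(L/10) = 8.983e+07 → L_total = 10·log₁₀(8.983e+07) = 79.53 dB.

80 dB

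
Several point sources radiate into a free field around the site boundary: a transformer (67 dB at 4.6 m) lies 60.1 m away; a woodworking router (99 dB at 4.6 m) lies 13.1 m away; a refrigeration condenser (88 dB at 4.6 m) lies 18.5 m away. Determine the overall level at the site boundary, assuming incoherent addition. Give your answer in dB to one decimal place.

Apply inverse-square spreading to bring every level to the receiver, then sum 10^(L/10).
transformer: 67 − 20·log₁₀(60.1/4.6) = 67 − 22.32 = 44.68 dB.
woodworking router: 99 − 20·log₁₀(13.1/4.6) = 99 − 9.09 = 89.91 dB.
refrigeration condenser: 88 − 20·log₁₀(18.5/4.6) = 88 − 12.09 = 75.91 dB.
Σ 10^(L/10) = 1.018e+09 → L_total = 10·log₁₀(1.018e+09) = 90.08 dB.

90.1 dB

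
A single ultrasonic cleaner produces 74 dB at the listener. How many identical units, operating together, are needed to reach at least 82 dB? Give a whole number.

7

N identical sources give L₁ + 10·log₁₀ N, so require 10·log₁₀ N ≥ 82 − 74 = 8.0 dB.
N ≥ 10^(8.0/10) = 6.310, so N = 7.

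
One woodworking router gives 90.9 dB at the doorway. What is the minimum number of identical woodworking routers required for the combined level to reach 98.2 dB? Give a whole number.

6

N identical sources give L₁ + 10·log₁₀ N, so require 10·log₁₀ N ≥ 98.2 − 90.9 = 7.3 dB.
N ≥ 10^(7.3/10) = 5.370, so N = 6.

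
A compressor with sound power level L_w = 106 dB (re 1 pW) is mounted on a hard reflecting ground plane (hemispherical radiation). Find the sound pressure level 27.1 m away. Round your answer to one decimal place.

69.4 dB

Free-field hemispherical radiation: L_p = L_w − 10·log₁₀(2π·r²), r = 27.1 m.
2π·r² = 4614 m², 10·log₁₀ of that is 36.641 dB.
L_p = 106 − 36.641 = 69.36 dB.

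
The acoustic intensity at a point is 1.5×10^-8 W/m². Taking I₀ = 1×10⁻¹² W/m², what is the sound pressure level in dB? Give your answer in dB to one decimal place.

41.8 dB

L = 10·log₁₀(I/I₀) = 10·log₁₀(1.5×10^-8/10⁻¹²) = 10·log₁₀(1.5×10^4).
L = 10·(0.1761 + 4) = 41.76 dB.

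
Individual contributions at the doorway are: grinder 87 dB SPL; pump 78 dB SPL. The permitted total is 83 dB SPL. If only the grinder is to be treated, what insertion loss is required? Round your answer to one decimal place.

Everything except the grinder sums to 10^(78/10) = 6.310e+07 in linear terms, 78.00 dB SPL.
To meet 83 dB SPL overall, the treated grinder may contribute at most 10^(83/10) − 6.310e+07 = 1.364e+08, i.e. 81.35 dB SPL.
So the grinder must be reduced from 87 to 81.35 dB SPL: IL = 5.65 dB.

5.7 dB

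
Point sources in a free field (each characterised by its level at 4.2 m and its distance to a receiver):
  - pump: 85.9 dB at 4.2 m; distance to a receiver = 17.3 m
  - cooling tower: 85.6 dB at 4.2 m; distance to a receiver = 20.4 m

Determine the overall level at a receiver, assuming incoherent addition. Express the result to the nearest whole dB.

First find each source's level at the receiver (point-source: −20·log₁₀(r/r_ref)), then combine on an intensity basis.
pump: 85.9 − 20·log₁₀(17.3/4.2) = 85.9 − 12.30 = 73.60 dB.
cooling tower: 85.6 − 20·log₁₀(20.4/4.2) = 85.6 − 13.73 = 71.87 dB.
Σ 10^(L/10) = 3.832e+07 → L_total = 10·log₁₀(3.832e+07) = 75.83 dB.

76 dB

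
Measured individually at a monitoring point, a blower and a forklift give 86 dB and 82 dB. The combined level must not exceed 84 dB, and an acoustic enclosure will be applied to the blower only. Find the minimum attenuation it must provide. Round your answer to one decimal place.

6.3 dB

Everything except the blower sums to 10^(82/10) = 1.585e+08 in linear terms, 82.00 dB.
The limit corresponds to 10^(84/10) = 2.512e+08; subtracting the fixed part leaves 9.270e+07 for the blower, i.e. 79.67 dB.
Required insertion loss = 86 − 79.67 = 6.33 dB.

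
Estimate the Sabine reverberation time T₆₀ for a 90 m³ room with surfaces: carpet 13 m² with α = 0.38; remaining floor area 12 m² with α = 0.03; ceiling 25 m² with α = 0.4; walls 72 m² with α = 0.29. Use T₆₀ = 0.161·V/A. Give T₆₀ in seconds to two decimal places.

0.40 s

Summing Sᵢαᵢ: 13·0.38 + 12·0.03 + 25·0.4 + 72·0.29 = 36.18 m².
T₆₀ = 0.161·V/A = 0.161·90/36.18 = 0.400 s.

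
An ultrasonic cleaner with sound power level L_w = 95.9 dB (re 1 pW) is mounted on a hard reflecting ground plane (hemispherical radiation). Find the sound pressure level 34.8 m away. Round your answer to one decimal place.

The power spreads over a hemisphere of area 2π·r², so L_p = L_w − 10·log₁₀(2π·r²).
2π·r² = 7609 m², 10·log₁₀ of that is 38.813 dB.
L_p = 95.9 − 38.813 = 57.09 dB.

57.1 dB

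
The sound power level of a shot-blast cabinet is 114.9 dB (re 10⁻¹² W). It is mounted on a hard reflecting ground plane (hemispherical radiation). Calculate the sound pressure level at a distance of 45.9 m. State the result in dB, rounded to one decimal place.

73.7 dB

The power spreads over a hemisphere of area 2π·r², so L_p = L_w − 10·log₁₀(2π·r²).
2π·r² = 1.324e+04 m², 10·log₁₀ of that is 41.218 dB.
L_p = 114.9 − 41.218 = 73.68 dB.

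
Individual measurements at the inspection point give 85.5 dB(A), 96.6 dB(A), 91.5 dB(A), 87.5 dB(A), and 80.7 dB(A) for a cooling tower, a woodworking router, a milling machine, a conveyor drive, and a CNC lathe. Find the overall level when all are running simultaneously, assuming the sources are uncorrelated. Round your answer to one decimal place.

Incoherent sources combine by intensity addition: L_total = 10·log₁₀(Σ 10^(L_i/10)).
Σ 10^(L/10) = 10^(85.5/10) + 10^(96.6/10) + 10^(91.5/10) + 10^(87.5/10) + 10^(80.7/10) = 7.018e+09.
L_total = 10·log₁₀(7.018e+09) = 98.46 dB(A).

98.5 dB(A)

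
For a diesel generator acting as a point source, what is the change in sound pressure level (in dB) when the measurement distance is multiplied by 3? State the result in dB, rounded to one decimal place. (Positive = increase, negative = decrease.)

With spherical spreading the level changes by −20·log₁₀(r₂/r₁).
ΔL = −20·log₁₀(3) = -9.54 dB.

-9.5 dB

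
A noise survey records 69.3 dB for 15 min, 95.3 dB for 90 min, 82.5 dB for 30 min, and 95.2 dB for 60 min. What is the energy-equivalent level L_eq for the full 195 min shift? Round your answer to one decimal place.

L_eq = 10·log₁₀[(1/T)·Σ tᵢ·10^(Lᵢ/10)] with T = 195 min.
Σ tᵢ·10^(Lᵢ/10) = 15·10^(69.3/10) + 90·10^(95.3/10) + 30·10^(82.5/10) + 60·10^(95.2/10) = 5.091e+11.
L_eq = 10·log₁₀(5.091e+11/195) = 94.17 dB.

94.2 dB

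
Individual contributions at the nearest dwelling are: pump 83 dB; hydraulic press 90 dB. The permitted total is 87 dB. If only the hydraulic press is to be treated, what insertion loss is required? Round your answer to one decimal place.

5.2 dB

Fixed contribution from the other source: Σ 10^(L/10) = 10^(83/10) = 1.995e+08 (83.00 dB).
The limit corresponds to 10^(87/10) = 5.012e+08; subtracting the fixed part leaves 3.017e+08 for the hydraulic press, i.e. 84.80 dB.
So the hydraulic press must be reduced from 90 to 84.80 dB: IL = 5.20 dB.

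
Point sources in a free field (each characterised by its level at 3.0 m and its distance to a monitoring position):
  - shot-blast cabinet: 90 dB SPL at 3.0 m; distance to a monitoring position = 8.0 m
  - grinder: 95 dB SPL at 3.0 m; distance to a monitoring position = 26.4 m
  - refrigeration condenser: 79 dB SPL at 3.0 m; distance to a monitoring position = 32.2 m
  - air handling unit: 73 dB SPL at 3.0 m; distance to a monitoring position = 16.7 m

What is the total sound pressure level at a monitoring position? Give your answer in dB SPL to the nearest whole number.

83 dB SPL

Propagate each source to the receiver with L = L_ref − 20·log₁₀(r/r_ref), then add intensities.
shot-blast cabinet: 90 − 20·log₁₀(8.0/3.0) = 90 − 8.52 = 81.48 dB SPL.
grinder: 95 − 20·log₁₀(26.4/3.0) = 95 − 18.89 = 76.11 dB SPL.
refrigeration condenser: 79 − 20·log₁₀(32.2/3.0) = 79 − 20.61 = 58.39 dB SPL.
air handling unit: 73 − 20·log₁₀(16.7/3.0) = 73 − 14.91 = 58.09 dB SPL.
Σ 10^(L/10) = 1.828e+08 → L_total = 10·log₁₀(1.828e+08) = 82.62 dB SPL.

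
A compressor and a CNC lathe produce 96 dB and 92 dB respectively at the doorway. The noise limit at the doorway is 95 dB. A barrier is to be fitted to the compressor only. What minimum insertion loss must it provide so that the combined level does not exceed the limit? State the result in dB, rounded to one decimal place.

4.0 dB

The untreated sources together contribute 10^(92/10) = 1.585e+09, i.e. 92.00 dB.
To meet 95 dB overall, the treated compressor may contribute at most 10^(95/10) − 1.585e+09 = 1.577e+09, i.e. 91.98 dB.
So the compressor must be reduced from 96 to 91.98 dB: IL = 4.02 dB.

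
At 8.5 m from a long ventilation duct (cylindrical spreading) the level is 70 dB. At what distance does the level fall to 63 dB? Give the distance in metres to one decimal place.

42.6 m

The 7.0 dB drop corresponds to a distance ratio of 10^(7.0/10) for a line source.
r₂ = 8.5·10^((70−63)/10) = 8.5·10^(7.0/10) = 42.60 m.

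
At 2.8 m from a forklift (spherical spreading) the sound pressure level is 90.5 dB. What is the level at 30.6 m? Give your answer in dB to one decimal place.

69.7 dB

For a point source, L₂ = L₁ − 20·log₁₀(r₂/r₁).
L₂ = 90.5 − 20·log₁₀(30.6/2.8) = 90.5 − 20.771 = 69.73 dB.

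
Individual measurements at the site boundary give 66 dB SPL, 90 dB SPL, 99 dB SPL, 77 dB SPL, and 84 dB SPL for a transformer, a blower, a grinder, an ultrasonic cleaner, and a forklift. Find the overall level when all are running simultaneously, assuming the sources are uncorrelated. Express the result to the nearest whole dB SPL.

For uncorrelated sources the intensities add, so convert each level to linear form, sum, and take 10·log₁₀ of the total.
Σ 10^(L/10) = 10^(66/10) + 10^(90/10) + 10^(99/10) + 10^(77/10) + 10^(84/10) = 9.249e+09.
L_total = 10·log₁₀(9.249e+09) = 99.66 dB SPL.

100 dB SPL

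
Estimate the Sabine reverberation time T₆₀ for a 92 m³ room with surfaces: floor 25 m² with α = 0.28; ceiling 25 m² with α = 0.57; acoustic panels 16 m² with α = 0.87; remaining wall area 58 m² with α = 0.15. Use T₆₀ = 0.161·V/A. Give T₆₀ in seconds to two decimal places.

Total absorption A = 25·0.28 + 25·0.57 + 16·0.87 + 58·0.15 = 43.87 m² sabins.
T₆₀ = 0.161·V/A = 0.161·92/43.87 = 0.338 s.

0.34 s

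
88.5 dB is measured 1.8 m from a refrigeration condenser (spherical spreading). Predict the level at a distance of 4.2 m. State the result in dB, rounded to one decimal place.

For a point source, L₂ = L₁ − 20·log₁₀(r₂/r₁).
L₂ = 88.5 − 20·log₁₀(4.2/1.8) = 88.5 − 7.360 = 81.14 dB.

81.1 dB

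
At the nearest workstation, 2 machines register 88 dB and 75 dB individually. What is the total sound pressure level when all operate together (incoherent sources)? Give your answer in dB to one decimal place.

Incoherent sources combine by intensity addition: L_total = 10·log₁₀(Σ 10^(L_i/10)).
Σ 10^(L/10) = 10^(88/10) + 10^(75/10) = 6.626e+08.
L_total = 10·log₁₀(6.626e+08) = 88.21 dB.

88.2 dB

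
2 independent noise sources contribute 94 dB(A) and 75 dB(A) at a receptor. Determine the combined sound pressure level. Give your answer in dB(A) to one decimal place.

For uncorrelated sources the intensities add, so convert each level to linear form, sum, and take 10·log₁₀ of the total.
Σ 10^(L/10) = 10^(94/10) + 10^(75/10) = 2.544e+09.
L_total = 10·log₁₀(2.544e+09) = 94.05 dB(A).

94.1 dB(A)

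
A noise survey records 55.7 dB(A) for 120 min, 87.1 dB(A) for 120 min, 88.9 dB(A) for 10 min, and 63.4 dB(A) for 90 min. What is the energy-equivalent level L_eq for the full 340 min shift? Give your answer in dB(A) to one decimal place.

The energy average is taken in the linear domain: L_eq = 10·log₁₀[(Σ tᵢ·10^(Lᵢ/10))/T], T = 340 min.
Σ tᵢ·10^(Lᵢ/10) = 120·10^(55.7/10) + 120·10^(87.1/10) + 10·10^(88.9/10) + 90·10^(63.4/10) = 6.955e+10.
L_eq = 10·log₁₀(6.955e+10/340) = 83.11 dB(A).

83.1 dB(A)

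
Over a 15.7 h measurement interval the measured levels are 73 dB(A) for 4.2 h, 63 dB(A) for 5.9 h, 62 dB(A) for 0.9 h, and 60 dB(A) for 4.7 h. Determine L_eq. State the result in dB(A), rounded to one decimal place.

L_eq = 10·log₁₀[(1/T)·Σ tᵢ·10^(Lᵢ/10)] with T = 15.7 h.
Σ tᵢ·10^(Lᵢ/10) = 4.2·10^(73/10) + 5.9·10^(63/10) + 0.9·10^(62/10) + 4.7·10^(60/10) = 1.017e+08.
L_eq = 10·log₁₀(1.017e+08/15.7) = 68.11 dB(A).

68.1 dB(A)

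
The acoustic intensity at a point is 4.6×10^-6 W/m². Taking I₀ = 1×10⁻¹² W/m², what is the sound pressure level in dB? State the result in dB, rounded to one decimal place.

66.6 dB

I/I₀ = 4.6×10^-6/10⁻¹² = 4.6×10^6, and L = 10·log₁₀(I/I₀).
L = 10·(0.6628 + 6) = 66.63 dB.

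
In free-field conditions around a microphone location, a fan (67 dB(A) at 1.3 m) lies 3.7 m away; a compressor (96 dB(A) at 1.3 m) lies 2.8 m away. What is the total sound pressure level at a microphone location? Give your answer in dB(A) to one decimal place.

89.3 dB(A)

Propagate each source to the receiver with L = L_ref − 20·log₁₀(r/r_ref), then add intensities.
fan: 67 − 20·log₁₀(3.7/1.3) = 67 − 9.09 = 57.91 dB(A).
compressor: 96 − 20·log₁₀(2.8/1.3) = 96 − 6.66 = 89.34 dB(A).
Σ 10^(L/10) = 8.588e+08 → L_total = 10·log₁₀(8.588e+08) = 89.34 dB(A).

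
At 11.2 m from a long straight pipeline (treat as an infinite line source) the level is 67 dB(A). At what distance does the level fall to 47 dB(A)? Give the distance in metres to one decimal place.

Line-source spreading drops the level by 10·log₁₀(r₂/r₁); inverting, r₂/r₁ = 10^(ΔL/10).
r₂ = 11.2·10^((67−47)/10) = 11.2·10^(20.0/10) = 1120.00 m.

1120.0 m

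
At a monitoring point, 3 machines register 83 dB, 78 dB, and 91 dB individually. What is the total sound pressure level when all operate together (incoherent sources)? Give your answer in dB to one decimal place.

91.8 dB

Incoherent sources combine by intensity addition: L_total = 10·log₁₀(Σ 10^(L_i/10)).
Σ 10^(L/10) = 10^(83/10) + 10^(78/10) + 10^(91/10) = 1.522e+09.
L_total = 10·log₁₀(1.522e+09) = 91.82 dB.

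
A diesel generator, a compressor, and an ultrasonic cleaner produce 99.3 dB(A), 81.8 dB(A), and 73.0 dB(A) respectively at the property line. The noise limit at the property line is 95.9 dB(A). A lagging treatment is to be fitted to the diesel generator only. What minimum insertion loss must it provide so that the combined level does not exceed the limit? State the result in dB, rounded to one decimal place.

3.6 dB

Fixed contribution from the other sources: Σ 10^(L/10) = 10^(81.8/10) + 10^(73.0/10) = 1.713e+08 (82.34 dB(A)).
To meet 95.9 dB(A) overall, the treated diesel generator may contribute at most 10^(95.9/10) − 1.713e+08 = 3.719e+09, i.e. 95.70 dB(A).
So the diesel generator must be reduced from 99.3 to 95.70 dB(A): IL = 3.60 dB.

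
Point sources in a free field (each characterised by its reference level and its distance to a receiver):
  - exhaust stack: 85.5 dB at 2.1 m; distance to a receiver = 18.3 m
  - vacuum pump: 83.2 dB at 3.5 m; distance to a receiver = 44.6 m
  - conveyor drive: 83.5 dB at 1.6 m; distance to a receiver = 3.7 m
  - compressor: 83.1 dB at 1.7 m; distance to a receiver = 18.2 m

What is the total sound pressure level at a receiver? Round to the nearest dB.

77 dB

First find each source's level at the receiver (point-source: −20·log₁₀(r/r_ref)), then combine on an intensity basis.
exhaust stack: 85.5 − 20·log₁₀(18.3/2.1) = 85.5 − 18.80 = 66.70 dB.
vacuum pump: 83.2 − 20·log₁₀(44.6/3.5) = 83.2 − 22.11 = 61.09 dB.
conveyor drive: 83.5 − 20·log₁₀(3.7/1.6) = 83.5 − 7.28 = 76.22 dB.
compressor: 83.1 − 20·log₁₀(18.2/1.7) = 83.1 − 20.59 = 62.51 dB.
Σ 10^(L/10) = 4.960e+07 → L_total = 10·log₁₀(4.960e+07) = 76.96 dB.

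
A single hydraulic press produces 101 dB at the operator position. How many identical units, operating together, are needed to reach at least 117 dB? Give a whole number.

40

N identical sources give L₁ + 10·log₁₀ N, so require 10·log₁₀ N ≥ 117 − 101 = 16.0 dB.
N ≥ 10^(16.0/10) = 39.811, so N = 40.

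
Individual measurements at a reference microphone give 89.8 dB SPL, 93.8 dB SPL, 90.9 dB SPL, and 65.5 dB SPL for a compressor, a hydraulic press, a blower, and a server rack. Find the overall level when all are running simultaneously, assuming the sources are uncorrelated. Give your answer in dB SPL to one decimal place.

For uncorrelated sources the intensities add, so convert each level to linear form, sum, and take 10·log₁₀ of the total.
Σ 10^(L/10) = 10^(89.8/10) + 10^(93.8/10) + 10^(90.9/10) + 10^(65.5/10) = 4.588e+09.
L_total = 10·log₁₀(4.588e+09) = 96.62 dB SPL.

96.6 dB SPL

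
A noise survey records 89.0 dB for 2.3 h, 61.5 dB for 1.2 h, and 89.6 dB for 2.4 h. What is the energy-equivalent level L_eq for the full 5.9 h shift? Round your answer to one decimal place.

L_eq = 10·log₁₀[(1/T)·Σ tᵢ·10^(Lᵢ/10)] with T = 5.9 h.
Σ tᵢ·10^(Lᵢ/10) = 2.3·10^(89.0/10) + 1.2·10^(61.5/10) + 2.4·10^(89.6/10) = 4.017e+09.
L_eq = 10·log₁₀(4.017e+09/5.9) = 88.33 dB.

88.3 dB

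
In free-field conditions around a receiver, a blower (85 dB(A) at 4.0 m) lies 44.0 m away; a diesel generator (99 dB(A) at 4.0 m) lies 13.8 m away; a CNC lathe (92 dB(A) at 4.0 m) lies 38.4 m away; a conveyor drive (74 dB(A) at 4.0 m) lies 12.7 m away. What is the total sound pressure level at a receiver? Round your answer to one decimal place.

88.4 dB(A)

First find each source's level at the receiver (point-source: −20·log₁₀(r/r_ref)), then combine on an intensity basis.
blower: 85 − 20·log₁₀(44.0/4.0) = 85 − 20.83 = 64.17 dB(A).
diesel generator: 99 − 20·log₁₀(13.8/4.0) = 99 − 10.76 = 88.24 dB(A).
CNC lathe: 92 − 20·log₁₀(38.4/4.0) = 92 − 19.65 = 72.35 dB(A).
conveyor drive: 74 − 20·log₁₀(12.7/4.0) = 74 − 10.03 = 63.97 dB(A).
Σ 10^(L/10) = 6.897e+08 → L_total = 10·log₁₀(6.897e+08) = 88.39 dB(A).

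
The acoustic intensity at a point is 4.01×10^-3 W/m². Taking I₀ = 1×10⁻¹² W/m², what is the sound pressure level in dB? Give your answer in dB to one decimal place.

I/I₀ = 4.01×10^-3/10⁻¹² = 4.01×10^9, and L = 10·log₁₀(I/I₀).
L = 10·(0.6031 + 9) = 96.03 dB.

96.0 dB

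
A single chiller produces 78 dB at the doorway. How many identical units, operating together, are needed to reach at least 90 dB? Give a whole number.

N identical sources give L₁ + 10·log₁₀ N, so require 10·log₁₀ N ≥ 90 − 78 = 12.0 dB.
N ≥ 10^(12.0/10) = 15.849, so N = 16.

16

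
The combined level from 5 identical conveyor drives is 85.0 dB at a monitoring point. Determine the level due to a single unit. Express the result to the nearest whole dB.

78 dB

For N identical incoherent sources L_total = L₁ + 10·log₁₀ N, so L₁ = 85.0 − 10·log₁₀(5) = 85.0 − 6.990.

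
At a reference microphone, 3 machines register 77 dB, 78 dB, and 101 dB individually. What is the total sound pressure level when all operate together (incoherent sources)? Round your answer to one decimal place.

101.0 dB

For uncorrelated sources the intensities add, so convert each level to linear form, sum, and take 10·log₁₀ of the total.
Σ 10^(L/10) = 10^(77/10) + 10^(78/10) + 10^(101/10) = 1.270e+10.
L_total = 10·log₁₀(1.270e+10) = 101.04 dB.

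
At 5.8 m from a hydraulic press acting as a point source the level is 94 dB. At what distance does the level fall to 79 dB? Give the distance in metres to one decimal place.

32.6 m

Point-source spreading drops the level by 20·log₁₀(r₂/r₁); inverting, r₂/r₁ = 10^(ΔL/20).
r₂ = 5.8·10^((94−79)/20) = 5.8·10^(15.0/20) = 32.62 m.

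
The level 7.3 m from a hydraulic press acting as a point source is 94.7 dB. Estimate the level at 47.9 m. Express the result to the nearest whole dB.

78 dB

Spherical spreading from a point source gives a 20·log₁₀(r₂/r₁) drop.
L₂ = 94.7 − 20·log₁₀(47.9/7.3) = 94.7 − 16.340 = 78.36 dB.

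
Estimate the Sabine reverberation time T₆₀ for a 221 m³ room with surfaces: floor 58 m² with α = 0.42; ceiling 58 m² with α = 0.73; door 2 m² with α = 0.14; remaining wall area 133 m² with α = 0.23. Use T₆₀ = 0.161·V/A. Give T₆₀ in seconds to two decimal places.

0.36 s

Summing Sᵢαᵢ: 58·0.42 + 58·0.73 + 2·0.14 + 133·0.23 = 97.57 m².
T₆₀ = 0.161 × 221 / 97.57 = 0.365 s.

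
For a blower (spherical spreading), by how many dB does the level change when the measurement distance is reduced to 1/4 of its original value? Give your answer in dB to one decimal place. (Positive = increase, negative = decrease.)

With spherical spreading the level changes by −20·log₁₀(r₂/r₁).
ΔL = −20·log₁₀(0.25) = +12.04 dB.

+12.0 dB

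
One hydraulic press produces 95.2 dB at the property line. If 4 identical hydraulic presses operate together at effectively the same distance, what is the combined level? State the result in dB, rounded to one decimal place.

101.2 dB

N identical incoherent sources raise the level by 10·log₁₀ N.
L_total = 95.2 + 10·log₁₀(4) = 95.2 + 6.021 = 101.22 dB.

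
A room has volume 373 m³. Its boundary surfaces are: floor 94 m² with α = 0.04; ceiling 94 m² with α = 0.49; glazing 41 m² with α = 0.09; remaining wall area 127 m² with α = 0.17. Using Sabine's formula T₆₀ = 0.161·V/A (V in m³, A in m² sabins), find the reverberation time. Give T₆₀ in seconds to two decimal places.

A = Σ Sᵢαᵢ = 94·0.04 + 94·0.49 + 41·0.09 + 127·0.17 = 75.10 m².
T₆₀ = 0.161·V/A = 0.161·373/75.10 = 0.800 s.

0.80 s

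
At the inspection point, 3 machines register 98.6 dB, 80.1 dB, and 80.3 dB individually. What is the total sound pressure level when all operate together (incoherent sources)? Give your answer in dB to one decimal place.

For uncorrelated sources the intensities add, so convert each level to linear form, sum, and take 10·log₁₀ of the total.
Σ 10^(L/10) = 10^(98.6/10) + 10^(80.1/10) + 10^(80.3/10) = 7.454e+09.
L_total = 10·log₁₀(7.454e+09) = 98.72 dB.

98.7 dB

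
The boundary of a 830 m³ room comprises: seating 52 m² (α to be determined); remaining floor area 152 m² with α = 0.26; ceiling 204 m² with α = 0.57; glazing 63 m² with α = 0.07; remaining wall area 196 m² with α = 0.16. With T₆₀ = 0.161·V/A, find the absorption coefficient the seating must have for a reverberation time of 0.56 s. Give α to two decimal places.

A = 0.161·V/T₆₀ = 0.161·830/0.56 = 238.62 m² sabins.
Absorption from the other surfaces = 152·0.26 + 204·0.57 + 63·0.07 + 196·0.16 = 191.57 m², so the seating must supply 47.05 m² over 52 m².
α = 47.05/52 = 0.905.

0.90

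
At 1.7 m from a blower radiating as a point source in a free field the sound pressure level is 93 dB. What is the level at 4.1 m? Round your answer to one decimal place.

85.4 dB

Spherical spreading from a point source gives a 20·log₁₀(r₂/r₁) drop.
L₂ = 93 − 20·log₁₀(4.1/1.7) = 93 − 7.647 = 85.35 dB.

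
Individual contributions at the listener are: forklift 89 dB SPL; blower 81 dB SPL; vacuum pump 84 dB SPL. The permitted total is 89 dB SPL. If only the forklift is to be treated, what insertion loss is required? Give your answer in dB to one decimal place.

The untreated sources together contribute 10^(81/10) + 10^(84/10) = 3.771e+08, i.e. 85.76 dB SPL.
To meet 89 dB SPL overall, the treated forklift may contribute at most 10^(89/10) − 3.771e+08 = 4.172e+08, i.e. 86.20 dB SPL.
So the forklift must be reduced from 89 to 86.20 dB SPL: IL = 2.80 dB.

2.8 dB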